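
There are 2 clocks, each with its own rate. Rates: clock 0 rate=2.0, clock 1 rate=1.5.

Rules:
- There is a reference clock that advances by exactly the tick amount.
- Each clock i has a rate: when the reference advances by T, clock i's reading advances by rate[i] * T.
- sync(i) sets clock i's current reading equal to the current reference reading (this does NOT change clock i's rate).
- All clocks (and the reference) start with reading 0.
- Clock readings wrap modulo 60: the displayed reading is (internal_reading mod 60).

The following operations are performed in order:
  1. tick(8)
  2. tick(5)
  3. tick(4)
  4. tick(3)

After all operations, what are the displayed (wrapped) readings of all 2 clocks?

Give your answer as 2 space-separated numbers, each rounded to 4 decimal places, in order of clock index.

After op 1 tick(8): ref=8.0000 raw=[16.0000 12.0000]
After op 2 tick(5): ref=13.0000 raw=[26.0000 19.5000]
After op 3 tick(4): ref=17.0000 raw=[34.0000 25.5000]
After op 4 tick(3): ref=20.0000 raw=[40.0000 30.0000]
Wrap final raw readings (mod 60): 40.0000 mod 60 = 40.0000; 30.0000 mod 60 = 30.0000

Answer: 40.0000 30.0000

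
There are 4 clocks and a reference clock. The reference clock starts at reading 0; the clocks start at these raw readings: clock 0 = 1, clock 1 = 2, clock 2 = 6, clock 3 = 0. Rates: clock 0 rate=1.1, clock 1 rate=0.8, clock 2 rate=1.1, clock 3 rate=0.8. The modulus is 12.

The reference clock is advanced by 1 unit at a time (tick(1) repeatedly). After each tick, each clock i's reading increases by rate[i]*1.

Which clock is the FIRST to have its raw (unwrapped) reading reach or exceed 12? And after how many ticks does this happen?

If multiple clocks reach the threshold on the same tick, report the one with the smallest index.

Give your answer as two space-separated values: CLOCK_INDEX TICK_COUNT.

Answer: 2 6

Derivation:
clock 0: start=1, rate=1.1, needs 12-1 = 11; ticks = ceil(11/1.1) = ceil(10.0000) = 10; reading at tick 10 = 1 + 1.1*10 = 12.0000
clock 1: start=2, rate=0.8, needs 12-2 = 10; ticks = ceil(10/0.8) = ceil(12.5000) = 13; reading at tick 13 = 2 + 0.8*13 = 12.4000
clock 2: start=6, rate=1.1, needs 12-6 = 6; ticks = ceil(6/1.1) = ceil(5.4545) = 6; reading at tick 6 = 6 + 1.1*6 = 12.6000
clock 3: start=0, rate=0.8, needs 12-0 = 12; ticks = ceil(12/0.8) = ceil(15.0000) = 15; reading at tick 15 = 0 + 0.8*15 = 12.0000
Minimum tick count = 6; winners = [2]; smallest index = 2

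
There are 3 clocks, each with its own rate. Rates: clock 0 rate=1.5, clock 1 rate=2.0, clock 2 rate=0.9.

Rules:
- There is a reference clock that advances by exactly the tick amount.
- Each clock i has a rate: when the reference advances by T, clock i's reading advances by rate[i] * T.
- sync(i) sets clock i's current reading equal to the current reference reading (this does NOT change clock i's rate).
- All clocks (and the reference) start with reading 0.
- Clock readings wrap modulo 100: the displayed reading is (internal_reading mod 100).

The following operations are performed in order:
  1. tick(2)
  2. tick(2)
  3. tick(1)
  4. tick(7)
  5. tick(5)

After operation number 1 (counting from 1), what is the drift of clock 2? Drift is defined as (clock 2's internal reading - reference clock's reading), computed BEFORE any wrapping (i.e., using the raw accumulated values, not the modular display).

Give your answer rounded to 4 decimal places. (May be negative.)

Answer: -0.2000

Derivation:
After op 1 tick(2): ref=2.0000 raw=[3.0000 4.0000 1.8000]
Drift of clock 2 after op 1: 1.8000 - 2.0000 = -0.2000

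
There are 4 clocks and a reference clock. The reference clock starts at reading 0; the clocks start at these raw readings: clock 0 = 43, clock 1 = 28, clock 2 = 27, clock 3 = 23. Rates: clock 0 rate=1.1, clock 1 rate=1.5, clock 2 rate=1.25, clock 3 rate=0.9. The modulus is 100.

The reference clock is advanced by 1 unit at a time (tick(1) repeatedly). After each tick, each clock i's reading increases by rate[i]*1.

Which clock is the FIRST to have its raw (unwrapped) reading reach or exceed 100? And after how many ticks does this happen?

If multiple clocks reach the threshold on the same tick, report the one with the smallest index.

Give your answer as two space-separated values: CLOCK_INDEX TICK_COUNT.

Answer: 1 48

Derivation:
clock 0: start=43, rate=1.1, needs 100-43 = 57; ticks = ceil(57/1.1) = ceil(51.8182) = 52; reading at tick 52 = 43 + 1.1*52 = 100.2000
clock 1: start=28, rate=1.5, needs 100-28 = 72; ticks = ceil(72/1.5) = ceil(48.0000) = 48; reading at tick 48 = 28 + 1.5*48 = 100.0000
clock 2: start=27, rate=1.25, needs 100-27 = 73; ticks = ceil(73/1.25) = ceil(58.4000) = 59; reading at tick 59 = 27 + 1.25*59 = 100.7500
clock 3: start=23, rate=0.9, needs 100-23 = 77; ticks = ceil(77/0.9) = ceil(85.5556) = 86; reading at tick 86 = 23 + 0.9*86 = 100.4000
Minimum tick count = 48; winners = [1]; smallest index = 1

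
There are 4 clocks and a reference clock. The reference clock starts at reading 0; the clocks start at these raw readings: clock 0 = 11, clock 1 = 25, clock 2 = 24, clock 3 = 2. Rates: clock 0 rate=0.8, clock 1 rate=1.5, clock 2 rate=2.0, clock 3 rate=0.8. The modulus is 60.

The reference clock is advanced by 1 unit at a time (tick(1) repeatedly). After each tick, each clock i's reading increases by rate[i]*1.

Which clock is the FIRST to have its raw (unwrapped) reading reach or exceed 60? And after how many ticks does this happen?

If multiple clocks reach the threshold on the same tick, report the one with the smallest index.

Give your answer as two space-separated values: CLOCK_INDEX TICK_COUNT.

clock 0: start=11, rate=0.8, needs 60-11 = 49; ticks = ceil(49/0.8) = ceil(61.2500) = 62; reading at tick 62 = 11 + 0.8*62 = 60.6000
clock 1: start=25, rate=1.5, needs 60-25 = 35; ticks = ceil(35/1.5) = ceil(23.3333) = 24; reading at tick 24 = 25 + 1.5*24 = 61.0000
clock 2: start=24, rate=2.0, needs 60-24 = 36; ticks = ceil(36/2.0) = ceil(18.0000) = 18; reading at tick 18 = 24 + 2.0*18 = 60.0000
clock 3: start=2, rate=0.8, needs 60-2 = 58; ticks = ceil(58/0.8) = ceil(72.5000) = 73; reading at tick 73 = 2 + 0.8*73 = 60.4000
Minimum tick count = 18; winners = [2]; smallest index = 2

Answer: 2 18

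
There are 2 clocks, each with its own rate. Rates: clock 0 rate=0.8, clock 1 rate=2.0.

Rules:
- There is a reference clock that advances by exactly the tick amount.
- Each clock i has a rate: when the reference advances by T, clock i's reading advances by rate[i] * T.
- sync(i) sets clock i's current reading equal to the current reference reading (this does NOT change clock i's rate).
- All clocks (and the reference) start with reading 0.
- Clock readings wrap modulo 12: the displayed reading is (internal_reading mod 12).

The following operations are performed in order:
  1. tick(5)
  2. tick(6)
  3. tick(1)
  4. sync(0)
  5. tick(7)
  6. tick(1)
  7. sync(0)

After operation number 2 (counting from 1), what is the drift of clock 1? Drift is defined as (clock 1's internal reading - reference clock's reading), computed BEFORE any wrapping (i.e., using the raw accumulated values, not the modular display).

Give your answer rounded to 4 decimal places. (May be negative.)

Answer: 11.0000

Derivation:
After op 1 tick(5): ref=5.0000 raw=[4.0000 10.0000]
After op 2 tick(6): ref=11.0000 raw=[8.8000 22.0000]
Drift of clock 1 after op 2: 22.0000 - 11.0000 = 11.0000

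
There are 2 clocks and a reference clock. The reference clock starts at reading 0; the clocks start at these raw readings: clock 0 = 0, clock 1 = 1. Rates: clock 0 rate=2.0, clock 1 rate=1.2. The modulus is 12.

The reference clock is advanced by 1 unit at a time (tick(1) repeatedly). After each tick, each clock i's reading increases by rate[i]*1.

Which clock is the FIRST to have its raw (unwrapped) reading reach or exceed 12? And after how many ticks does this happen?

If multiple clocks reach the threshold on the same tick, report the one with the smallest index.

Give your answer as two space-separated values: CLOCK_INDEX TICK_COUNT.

clock 0: start=0, rate=2.0, needs 12-0 = 12; ticks = ceil(12/2.0) = ceil(6.0000) = 6; reading at tick 6 = 0 + 2.0*6 = 12.0000
clock 1: start=1, rate=1.2, needs 12-1 = 11; ticks = ceil(11/1.2) = ceil(9.1667) = 10; reading at tick 10 = 1 + 1.2*10 = 13.0000
Minimum tick count = 6; winners = [0]; smallest index = 0

Answer: 0 6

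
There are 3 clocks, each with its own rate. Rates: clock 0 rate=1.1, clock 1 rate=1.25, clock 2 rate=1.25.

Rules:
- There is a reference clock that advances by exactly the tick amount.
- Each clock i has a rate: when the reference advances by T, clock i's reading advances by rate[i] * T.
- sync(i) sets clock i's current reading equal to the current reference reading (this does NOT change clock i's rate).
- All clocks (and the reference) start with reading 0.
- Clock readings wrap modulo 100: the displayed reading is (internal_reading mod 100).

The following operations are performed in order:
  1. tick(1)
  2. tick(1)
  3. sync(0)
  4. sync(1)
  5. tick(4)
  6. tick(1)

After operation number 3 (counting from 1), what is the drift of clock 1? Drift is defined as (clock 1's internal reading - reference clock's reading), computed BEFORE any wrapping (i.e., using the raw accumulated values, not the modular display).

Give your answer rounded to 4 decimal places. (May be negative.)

Answer: 0.5000

Derivation:
After op 1 tick(1): ref=1.0000 raw=[1.1000 1.2500 1.2500]
After op 2 tick(1): ref=2.0000 raw=[2.2000 2.5000 2.5000]
After op 3 sync(0): ref=2.0000 raw=[2.0000 2.5000 2.5000]
Drift of clock 1 after op 3: 2.5000 - 2.0000 = 0.5000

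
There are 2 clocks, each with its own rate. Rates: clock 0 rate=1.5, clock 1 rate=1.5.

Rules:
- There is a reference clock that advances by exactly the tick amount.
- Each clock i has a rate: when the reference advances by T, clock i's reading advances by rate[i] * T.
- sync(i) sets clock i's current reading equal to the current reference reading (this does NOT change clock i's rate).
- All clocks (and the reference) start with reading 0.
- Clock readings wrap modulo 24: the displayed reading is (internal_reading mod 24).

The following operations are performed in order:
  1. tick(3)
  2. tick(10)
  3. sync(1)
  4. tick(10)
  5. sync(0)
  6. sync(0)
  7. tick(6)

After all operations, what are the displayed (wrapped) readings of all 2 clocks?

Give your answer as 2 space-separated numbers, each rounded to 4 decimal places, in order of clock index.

After op 1 tick(3): ref=3.0000 raw=[4.5000 4.5000]
After op 2 tick(10): ref=13.0000 raw=[19.5000 19.5000]
After op 3 sync(1): ref=13.0000 raw=[19.5000 13.0000]
After op 4 tick(10): ref=23.0000 raw=[34.5000 28.0000]
After op 5 sync(0): ref=23.0000 raw=[23.0000 28.0000]
After op 6 sync(0): ref=23.0000 raw=[23.0000 28.0000]
After op 7 tick(6): ref=29.0000 raw=[32.0000 37.0000]
Wrap final raw readings (mod 24): 32.0000 mod 24 = 8.0000; 37.0000 mod 24 = 13.0000

Answer: 8.0000 13.0000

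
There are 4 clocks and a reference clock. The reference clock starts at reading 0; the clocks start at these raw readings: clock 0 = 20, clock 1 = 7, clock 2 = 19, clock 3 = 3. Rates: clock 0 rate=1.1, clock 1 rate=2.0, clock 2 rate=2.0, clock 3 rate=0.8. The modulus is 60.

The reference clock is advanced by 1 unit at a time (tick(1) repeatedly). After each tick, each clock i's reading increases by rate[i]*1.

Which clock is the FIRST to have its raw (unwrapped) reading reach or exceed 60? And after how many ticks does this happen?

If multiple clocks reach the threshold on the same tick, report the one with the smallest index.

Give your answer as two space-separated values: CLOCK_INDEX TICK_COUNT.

Answer: 2 21

Derivation:
clock 0: start=20, rate=1.1, needs 60-20 = 40; ticks = ceil(40/1.1) = ceil(36.3636) = 37; reading at tick 37 = 20 + 1.1*37 = 60.7000
clock 1: start=7, rate=2.0, needs 60-7 = 53; ticks = ceil(53/2.0) = ceil(26.5000) = 27; reading at tick 27 = 7 + 2.0*27 = 61.0000
clock 2: start=19, rate=2.0, needs 60-19 = 41; ticks = ceil(41/2.0) = ceil(20.5000) = 21; reading at tick 21 = 19 + 2.0*21 = 61.0000
clock 3: start=3, rate=0.8, needs 60-3 = 57; ticks = ceil(57/0.8) = ceil(71.2500) = 72; reading at tick 72 = 3 + 0.8*72 = 60.6000
Minimum tick count = 21; winners = [2]; smallest index = 2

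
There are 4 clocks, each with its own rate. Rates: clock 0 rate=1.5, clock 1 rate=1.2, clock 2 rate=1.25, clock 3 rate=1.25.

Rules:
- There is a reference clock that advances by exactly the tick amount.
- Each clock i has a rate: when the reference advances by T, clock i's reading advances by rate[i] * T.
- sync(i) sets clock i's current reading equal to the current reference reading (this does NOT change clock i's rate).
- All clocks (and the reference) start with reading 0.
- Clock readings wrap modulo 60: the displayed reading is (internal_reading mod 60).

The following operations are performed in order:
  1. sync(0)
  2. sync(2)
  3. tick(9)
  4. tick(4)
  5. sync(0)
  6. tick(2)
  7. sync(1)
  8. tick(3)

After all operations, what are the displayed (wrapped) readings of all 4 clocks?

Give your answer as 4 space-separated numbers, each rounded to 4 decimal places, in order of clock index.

Answer: 20.5000 18.6000 22.5000 22.5000

Derivation:
After op 1 sync(0): ref=0.0000 raw=[0.0000 0.0000 0.0000 0.0000]
After op 2 sync(2): ref=0.0000 raw=[0.0000 0.0000 0.0000 0.0000]
After op 3 tick(9): ref=9.0000 raw=[13.5000 10.8000 11.2500 11.2500]
After op 4 tick(4): ref=13.0000 raw=[19.5000 15.6000 16.2500 16.2500]
After op 5 sync(0): ref=13.0000 raw=[13.0000 15.6000 16.2500 16.2500]
After op 6 tick(2): ref=15.0000 raw=[16.0000 18.0000 18.7500 18.7500]
After op 7 sync(1): ref=15.0000 raw=[16.0000 15.0000 18.7500 18.7500]
After op 8 tick(3): ref=18.0000 raw=[20.5000 18.6000 22.5000 22.5000]
Wrap final raw readings (mod 60): 20.5000 mod 60 = 20.5000; 18.6000 mod 60 = 18.6000; 22.5000 mod 60 = 22.5000; 22.5000 mod 60 = 22.5000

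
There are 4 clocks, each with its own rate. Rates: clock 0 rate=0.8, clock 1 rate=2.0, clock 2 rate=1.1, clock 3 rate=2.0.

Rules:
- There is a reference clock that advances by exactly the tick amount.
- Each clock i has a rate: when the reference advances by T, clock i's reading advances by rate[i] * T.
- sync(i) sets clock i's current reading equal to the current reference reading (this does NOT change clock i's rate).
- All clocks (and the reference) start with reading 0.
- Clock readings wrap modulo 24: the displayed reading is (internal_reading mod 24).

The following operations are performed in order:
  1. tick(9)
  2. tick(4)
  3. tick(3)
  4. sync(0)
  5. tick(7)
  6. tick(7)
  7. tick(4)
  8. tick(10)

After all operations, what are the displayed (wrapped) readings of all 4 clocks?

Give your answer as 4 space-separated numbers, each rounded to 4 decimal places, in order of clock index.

After op 1 tick(9): ref=9.0000 raw=[7.2000 18.0000 9.9000 18.0000]
After op 2 tick(4): ref=13.0000 raw=[10.4000 26.0000 14.3000 26.0000]
After op 3 tick(3): ref=16.0000 raw=[12.8000 32.0000 17.6000 32.0000]
After op 4 sync(0): ref=16.0000 raw=[16.0000 32.0000 17.6000 32.0000]
After op 5 tick(7): ref=23.0000 raw=[21.6000 46.0000 25.3000 46.0000]
After op 6 tick(7): ref=30.0000 raw=[27.2000 60.0000 33.0000 60.0000]
After op 7 tick(4): ref=34.0000 raw=[30.4000 68.0000 37.4000 68.0000]
After op 8 tick(10): ref=44.0000 raw=[38.4000 88.0000 48.4000 88.0000]
Wrap final raw readings (mod 24): 38.4000 mod 24 = 14.4000; 88.0000 mod 24 = 16.0000; 48.4000 mod 24 = 0.4000; 88.0000 mod 24 = 16.0000

Answer: 14.4000 16.0000 0.4000 16.0000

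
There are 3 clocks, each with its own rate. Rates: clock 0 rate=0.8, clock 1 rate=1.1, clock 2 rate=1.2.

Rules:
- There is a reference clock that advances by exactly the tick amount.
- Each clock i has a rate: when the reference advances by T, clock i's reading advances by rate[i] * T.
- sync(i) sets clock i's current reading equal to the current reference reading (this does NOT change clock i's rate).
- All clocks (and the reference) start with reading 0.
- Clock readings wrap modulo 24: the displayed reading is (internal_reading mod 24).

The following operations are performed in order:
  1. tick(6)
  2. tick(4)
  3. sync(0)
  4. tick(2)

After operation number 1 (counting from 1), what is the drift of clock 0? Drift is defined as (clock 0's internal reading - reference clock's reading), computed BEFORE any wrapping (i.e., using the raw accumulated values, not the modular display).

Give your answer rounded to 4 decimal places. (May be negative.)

Answer: -1.2000

Derivation:
After op 1 tick(6): ref=6.0000 raw=[4.8000 6.6000 7.2000]
Drift of clock 0 after op 1: 4.8000 - 6.0000 = -1.2000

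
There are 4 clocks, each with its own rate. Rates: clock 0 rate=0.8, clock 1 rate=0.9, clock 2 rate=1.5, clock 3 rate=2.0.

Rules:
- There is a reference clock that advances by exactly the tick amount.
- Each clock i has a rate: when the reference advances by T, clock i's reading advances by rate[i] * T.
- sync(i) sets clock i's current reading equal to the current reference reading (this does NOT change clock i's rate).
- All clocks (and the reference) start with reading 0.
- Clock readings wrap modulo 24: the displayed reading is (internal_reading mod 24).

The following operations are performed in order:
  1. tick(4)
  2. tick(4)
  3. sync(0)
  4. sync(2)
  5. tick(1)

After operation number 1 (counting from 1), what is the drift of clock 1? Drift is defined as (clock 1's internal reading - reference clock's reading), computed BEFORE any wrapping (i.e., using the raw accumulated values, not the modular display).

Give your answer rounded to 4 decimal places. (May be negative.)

Answer: -0.4000

Derivation:
After op 1 tick(4): ref=4.0000 raw=[3.2000 3.6000 6.0000 8.0000]
Drift of clock 1 after op 1: 3.6000 - 4.0000 = -0.4000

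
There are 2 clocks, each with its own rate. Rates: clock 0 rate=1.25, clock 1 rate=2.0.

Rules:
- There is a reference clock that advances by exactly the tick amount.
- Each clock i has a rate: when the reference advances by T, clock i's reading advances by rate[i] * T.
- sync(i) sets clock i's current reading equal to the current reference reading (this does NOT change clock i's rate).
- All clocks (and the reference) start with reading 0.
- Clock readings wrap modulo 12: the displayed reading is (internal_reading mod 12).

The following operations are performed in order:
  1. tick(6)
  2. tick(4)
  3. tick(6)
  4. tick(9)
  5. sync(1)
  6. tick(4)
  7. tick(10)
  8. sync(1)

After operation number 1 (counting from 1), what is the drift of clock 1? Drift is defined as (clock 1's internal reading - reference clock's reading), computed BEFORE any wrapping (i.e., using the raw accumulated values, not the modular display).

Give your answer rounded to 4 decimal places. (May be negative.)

After op 1 tick(6): ref=6.0000 raw=[7.5000 12.0000]
Drift of clock 1 after op 1: 12.0000 - 6.0000 = 6.0000

Answer: 6.0000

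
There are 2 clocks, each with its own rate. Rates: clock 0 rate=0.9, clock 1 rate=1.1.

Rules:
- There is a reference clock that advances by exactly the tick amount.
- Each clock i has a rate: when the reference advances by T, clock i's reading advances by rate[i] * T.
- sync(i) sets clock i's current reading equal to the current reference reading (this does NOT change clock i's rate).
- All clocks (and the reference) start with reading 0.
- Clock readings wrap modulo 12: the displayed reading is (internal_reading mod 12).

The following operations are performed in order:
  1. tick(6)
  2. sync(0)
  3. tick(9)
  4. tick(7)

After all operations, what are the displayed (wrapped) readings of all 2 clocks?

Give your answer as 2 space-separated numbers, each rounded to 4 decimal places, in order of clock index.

Answer: 8.4000 0.2000

Derivation:
After op 1 tick(6): ref=6.0000 raw=[5.4000 6.6000]
After op 2 sync(0): ref=6.0000 raw=[6.0000 6.6000]
After op 3 tick(9): ref=15.0000 raw=[14.1000 16.5000]
After op 4 tick(7): ref=22.0000 raw=[20.4000 24.2000]
Wrap final raw readings (mod 12): 20.4000 mod 12 = 8.4000; 24.2000 mod 12 = 0.2000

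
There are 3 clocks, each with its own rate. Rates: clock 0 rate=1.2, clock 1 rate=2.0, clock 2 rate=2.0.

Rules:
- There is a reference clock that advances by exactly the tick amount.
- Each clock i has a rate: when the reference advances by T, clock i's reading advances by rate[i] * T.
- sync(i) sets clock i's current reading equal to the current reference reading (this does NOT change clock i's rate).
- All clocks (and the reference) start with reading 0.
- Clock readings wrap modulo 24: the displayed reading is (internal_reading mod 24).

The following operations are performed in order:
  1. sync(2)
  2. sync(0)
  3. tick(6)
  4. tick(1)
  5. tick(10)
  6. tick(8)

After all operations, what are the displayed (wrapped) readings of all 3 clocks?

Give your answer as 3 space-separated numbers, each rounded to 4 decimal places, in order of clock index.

After op 1 sync(2): ref=0.0000 raw=[0.0000 0.0000 0.0000]
After op 2 sync(0): ref=0.0000 raw=[0.0000 0.0000 0.0000]
After op 3 tick(6): ref=6.0000 raw=[7.2000 12.0000 12.0000]
After op 4 tick(1): ref=7.0000 raw=[8.4000 14.0000 14.0000]
After op 5 tick(10): ref=17.0000 raw=[20.4000 34.0000 34.0000]
After op 6 tick(8): ref=25.0000 raw=[30.0000 50.0000 50.0000]
Wrap final raw readings (mod 24): 30.0000 mod 24 = 6.0000; 50.0000 mod 24 = 2.0000; 50.0000 mod 24 = 2.0000

Answer: 6.0000 2.0000 2.0000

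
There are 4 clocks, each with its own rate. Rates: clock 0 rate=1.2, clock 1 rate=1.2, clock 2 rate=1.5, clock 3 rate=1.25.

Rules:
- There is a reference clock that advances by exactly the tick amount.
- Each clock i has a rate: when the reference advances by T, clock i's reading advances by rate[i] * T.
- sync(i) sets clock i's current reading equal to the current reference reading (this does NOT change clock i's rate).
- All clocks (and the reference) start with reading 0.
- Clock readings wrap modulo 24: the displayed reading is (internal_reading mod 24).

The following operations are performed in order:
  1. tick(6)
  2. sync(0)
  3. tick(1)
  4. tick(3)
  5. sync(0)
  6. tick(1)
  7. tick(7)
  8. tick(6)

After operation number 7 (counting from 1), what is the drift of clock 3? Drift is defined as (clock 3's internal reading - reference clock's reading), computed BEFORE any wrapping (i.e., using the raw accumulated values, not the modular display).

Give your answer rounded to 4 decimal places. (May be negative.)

Answer: 4.5000

Derivation:
After op 1 tick(6): ref=6.0000 raw=[7.2000 7.2000 9.0000 7.5000]
After op 2 sync(0): ref=6.0000 raw=[6.0000 7.2000 9.0000 7.5000]
After op 3 tick(1): ref=7.0000 raw=[7.2000 8.4000 10.5000 8.7500]
After op 4 tick(3): ref=10.0000 raw=[10.8000 12.0000 15.0000 12.5000]
After op 5 sync(0): ref=10.0000 raw=[10.0000 12.0000 15.0000 12.5000]
After op 6 tick(1): ref=11.0000 raw=[11.2000 13.2000 16.5000 13.7500]
After op 7 tick(7): ref=18.0000 raw=[19.6000 21.6000 27.0000 22.5000]
Drift of clock 3 after op 7: 22.5000 - 18.0000 = 4.5000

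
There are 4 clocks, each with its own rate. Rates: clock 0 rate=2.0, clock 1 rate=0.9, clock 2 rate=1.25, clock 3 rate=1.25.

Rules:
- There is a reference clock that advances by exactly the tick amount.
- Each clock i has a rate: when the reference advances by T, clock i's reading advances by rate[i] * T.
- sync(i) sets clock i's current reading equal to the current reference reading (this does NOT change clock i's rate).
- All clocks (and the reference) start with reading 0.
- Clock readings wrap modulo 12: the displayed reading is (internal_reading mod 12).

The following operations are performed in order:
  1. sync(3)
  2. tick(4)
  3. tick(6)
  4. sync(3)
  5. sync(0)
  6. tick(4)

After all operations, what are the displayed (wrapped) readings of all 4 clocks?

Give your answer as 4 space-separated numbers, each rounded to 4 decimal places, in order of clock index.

After op 1 sync(3): ref=0.0000 raw=[0.0000 0.0000 0.0000 0.0000]
After op 2 tick(4): ref=4.0000 raw=[8.0000 3.6000 5.0000 5.0000]
After op 3 tick(6): ref=10.0000 raw=[20.0000 9.0000 12.5000 12.5000]
After op 4 sync(3): ref=10.0000 raw=[20.0000 9.0000 12.5000 10.0000]
After op 5 sync(0): ref=10.0000 raw=[10.0000 9.0000 12.5000 10.0000]
After op 6 tick(4): ref=14.0000 raw=[18.0000 12.6000 17.5000 15.0000]
Wrap final raw readings (mod 12): 18.0000 mod 12 = 6.0000; 12.6000 mod 12 = 0.6000; 17.5000 mod 12 = 5.5000; 15.0000 mod 12 = 3.0000

Answer: 6.0000 0.6000 5.5000 3.0000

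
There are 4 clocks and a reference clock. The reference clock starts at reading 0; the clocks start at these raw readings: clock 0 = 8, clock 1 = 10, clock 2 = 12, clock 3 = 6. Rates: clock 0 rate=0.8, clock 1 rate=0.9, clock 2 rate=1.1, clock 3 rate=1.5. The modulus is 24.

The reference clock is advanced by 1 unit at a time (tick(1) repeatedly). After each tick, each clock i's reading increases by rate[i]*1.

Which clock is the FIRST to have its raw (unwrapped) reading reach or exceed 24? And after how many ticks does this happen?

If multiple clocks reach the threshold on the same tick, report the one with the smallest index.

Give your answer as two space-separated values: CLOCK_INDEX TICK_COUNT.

clock 0: start=8, rate=0.8, needs 24-8 = 16; ticks = ceil(16/0.8) = ceil(20.0000) = 20; reading at tick 20 = 8 + 0.8*20 = 24.0000
clock 1: start=10, rate=0.9, needs 24-10 = 14; ticks = ceil(14/0.9) = ceil(15.5556) = 16; reading at tick 16 = 10 + 0.9*16 = 24.4000
clock 2: start=12, rate=1.1, needs 24-12 = 12; ticks = ceil(12/1.1) = ceil(10.9091) = 11; reading at tick 11 = 12 + 1.1*11 = 24.1000
clock 3: start=6, rate=1.5, needs 24-6 = 18; ticks = ceil(18/1.5) = ceil(12.0000) = 12; reading at tick 12 = 6 + 1.5*12 = 24.0000
Minimum tick count = 11; winners = [2]; smallest index = 2

Answer: 2 11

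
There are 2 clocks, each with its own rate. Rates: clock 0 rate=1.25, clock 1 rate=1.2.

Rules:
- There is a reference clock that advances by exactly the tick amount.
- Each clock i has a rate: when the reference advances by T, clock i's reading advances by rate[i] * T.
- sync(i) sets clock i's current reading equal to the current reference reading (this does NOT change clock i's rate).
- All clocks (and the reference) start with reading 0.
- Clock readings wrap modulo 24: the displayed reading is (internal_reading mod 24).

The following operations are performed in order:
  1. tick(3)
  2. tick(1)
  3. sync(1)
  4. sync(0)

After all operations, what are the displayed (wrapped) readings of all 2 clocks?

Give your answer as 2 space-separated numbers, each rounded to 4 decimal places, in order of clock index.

Answer: 4.0000 4.0000

Derivation:
After op 1 tick(3): ref=3.0000 raw=[3.7500 3.6000]
After op 2 tick(1): ref=4.0000 raw=[5.0000 4.8000]
After op 3 sync(1): ref=4.0000 raw=[5.0000 4.0000]
After op 4 sync(0): ref=4.0000 raw=[4.0000 4.0000]
Wrap final raw readings (mod 24): 4.0000 mod 24 = 4.0000; 4.0000 mod 24 = 4.0000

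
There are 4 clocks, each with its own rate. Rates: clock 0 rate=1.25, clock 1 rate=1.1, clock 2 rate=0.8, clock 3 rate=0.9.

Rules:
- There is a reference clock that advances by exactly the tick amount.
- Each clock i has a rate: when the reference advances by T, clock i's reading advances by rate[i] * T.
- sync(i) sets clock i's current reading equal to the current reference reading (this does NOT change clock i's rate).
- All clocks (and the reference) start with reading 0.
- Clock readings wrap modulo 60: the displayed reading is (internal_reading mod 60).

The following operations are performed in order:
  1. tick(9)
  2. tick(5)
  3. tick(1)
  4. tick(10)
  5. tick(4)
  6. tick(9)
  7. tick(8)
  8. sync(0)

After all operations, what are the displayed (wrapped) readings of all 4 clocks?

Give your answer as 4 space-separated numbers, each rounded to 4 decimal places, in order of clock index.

Answer: 46.0000 50.6000 36.8000 41.4000

Derivation:
After op 1 tick(9): ref=9.0000 raw=[11.2500 9.9000 7.2000 8.1000]
After op 2 tick(5): ref=14.0000 raw=[17.5000 15.4000 11.2000 12.6000]
After op 3 tick(1): ref=15.0000 raw=[18.7500 16.5000 12.0000 13.5000]
After op 4 tick(10): ref=25.0000 raw=[31.2500 27.5000 20.0000 22.5000]
After op 5 tick(4): ref=29.0000 raw=[36.2500 31.9000 23.2000 26.1000]
After op 6 tick(9): ref=38.0000 raw=[47.5000 41.8000 30.4000 34.2000]
After op 7 tick(8): ref=46.0000 raw=[57.5000 50.6000 36.8000 41.4000]
After op 8 sync(0): ref=46.0000 raw=[46.0000 50.6000 36.8000 41.4000]
Wrap final raw readings (mod 60): 46.0000 mod 60 = 46.0000; 50.6000 mod 60 = 50.6000; 36.8000 mod 60 = 36.8000; 41.4000 mod 60 = 41.4000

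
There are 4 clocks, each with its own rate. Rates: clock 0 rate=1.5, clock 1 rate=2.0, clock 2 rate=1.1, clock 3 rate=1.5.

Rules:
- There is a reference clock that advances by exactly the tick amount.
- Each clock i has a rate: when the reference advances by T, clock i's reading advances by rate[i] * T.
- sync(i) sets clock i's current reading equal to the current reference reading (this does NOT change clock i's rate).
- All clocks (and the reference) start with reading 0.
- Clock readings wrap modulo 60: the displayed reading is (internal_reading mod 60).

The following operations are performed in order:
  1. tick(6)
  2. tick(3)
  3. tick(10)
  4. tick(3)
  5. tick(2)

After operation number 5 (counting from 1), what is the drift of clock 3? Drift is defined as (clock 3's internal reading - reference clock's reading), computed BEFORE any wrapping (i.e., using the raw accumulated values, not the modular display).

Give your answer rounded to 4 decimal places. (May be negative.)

Answer: 12.0000

Derivation:
After op 1 tick(6): ref=6.0000 raw=[9.0000 12.0000 6.6000 9.0000]
After op 2 tick(3): ref=9.0000 raw=[13.5000 18.0000 9.9000 13.5000]
After op 3 tick(10): ref=19.0000 raw=[28.5000 38.0000 20.9000 28.5000]
After op 4 tick(3): ref=22.0000 raw=[33.0000 44.0000 24.2000 33.0000]
After op 5 tick(2): ref=24.0000 raw=[36.0000 48.0000 26.4000 36.0000]
Drift of clock 3 after op 5: 36.0000 - 24.0000 = 12.0000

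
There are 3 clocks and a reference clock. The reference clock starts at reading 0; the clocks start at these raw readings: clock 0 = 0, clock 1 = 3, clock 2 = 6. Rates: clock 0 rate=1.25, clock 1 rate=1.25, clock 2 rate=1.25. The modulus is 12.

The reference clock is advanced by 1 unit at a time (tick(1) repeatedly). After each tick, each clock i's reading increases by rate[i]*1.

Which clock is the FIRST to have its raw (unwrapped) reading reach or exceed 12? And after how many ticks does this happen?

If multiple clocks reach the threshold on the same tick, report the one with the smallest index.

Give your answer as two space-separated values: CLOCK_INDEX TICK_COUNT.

Answer: 2 5

Derivation:
clock 0: start=0, rate=1.25, needs 12-0 = 12; ticks = ceil(12/1.25) = ceil(9.6000) = 10; reading at tick 10 = 0 + 1.25*10 = 12.5000
clock 1: start=3, rate=1.25, needs 12-3 = 9; ticks = ceil(9/1.25) = ceil(7.2000) = 8; reading at tick 8 = 3 + 1.25*8 = 13.0000
clock 2: start=6, rate=1.25, needs 12-6 = 6; ticks = ceil(6/1.25) = ceil(4.8000) = 5; reading at tick 5 = 6 + 1.25*5 = 12.2500
Minimum tick count = 5; winners = [2]; smallest index = 2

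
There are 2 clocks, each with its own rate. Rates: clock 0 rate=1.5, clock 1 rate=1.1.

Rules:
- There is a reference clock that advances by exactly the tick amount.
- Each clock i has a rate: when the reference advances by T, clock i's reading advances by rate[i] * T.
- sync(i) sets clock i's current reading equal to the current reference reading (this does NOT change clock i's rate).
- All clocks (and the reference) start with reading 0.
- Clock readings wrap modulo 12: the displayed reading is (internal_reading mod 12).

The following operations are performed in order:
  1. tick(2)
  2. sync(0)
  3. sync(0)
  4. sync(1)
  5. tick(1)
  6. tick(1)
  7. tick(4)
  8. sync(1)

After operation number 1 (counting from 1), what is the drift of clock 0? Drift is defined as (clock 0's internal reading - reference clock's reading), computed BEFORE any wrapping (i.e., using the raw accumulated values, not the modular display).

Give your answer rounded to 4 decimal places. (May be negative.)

After op 1 tick(2): ref=2.0000 raw=[3.0000 2.2000]
Drift of clock 0 after op 1: 3.0000 - 2.0000 = 1.0000

Answer: 1.0000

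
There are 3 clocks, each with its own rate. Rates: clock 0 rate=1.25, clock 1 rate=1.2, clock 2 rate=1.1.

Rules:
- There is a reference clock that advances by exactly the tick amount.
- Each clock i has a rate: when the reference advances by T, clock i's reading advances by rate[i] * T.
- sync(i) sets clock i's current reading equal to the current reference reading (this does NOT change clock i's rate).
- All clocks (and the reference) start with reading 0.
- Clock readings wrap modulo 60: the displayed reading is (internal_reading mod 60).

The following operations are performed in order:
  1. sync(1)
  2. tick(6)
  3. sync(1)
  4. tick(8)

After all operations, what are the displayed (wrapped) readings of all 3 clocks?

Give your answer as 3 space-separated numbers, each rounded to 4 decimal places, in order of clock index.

After op 1 sync(1): ref=0.0000 raw=[0.0000 0.0000 0.0000]
After op 2 tick(6): ref=6.0000 raw=[7.5000 7.2000 6.6000]
After op 3 sync(1): ref=6.0000 raw=[7.5000 6.0000 6.6000]
After op 4 tick(8): ref=14.0000 raw=[17.5000 15.6000 15.4000]
Wrap final raw readings (mod 60): 17.5000 mod 60 = 17.5000; 15.6000 mod 60 = 15.6000; 15.4000 mod 60 = 15.4000

Answer: 17.5000 15.6000 15.4000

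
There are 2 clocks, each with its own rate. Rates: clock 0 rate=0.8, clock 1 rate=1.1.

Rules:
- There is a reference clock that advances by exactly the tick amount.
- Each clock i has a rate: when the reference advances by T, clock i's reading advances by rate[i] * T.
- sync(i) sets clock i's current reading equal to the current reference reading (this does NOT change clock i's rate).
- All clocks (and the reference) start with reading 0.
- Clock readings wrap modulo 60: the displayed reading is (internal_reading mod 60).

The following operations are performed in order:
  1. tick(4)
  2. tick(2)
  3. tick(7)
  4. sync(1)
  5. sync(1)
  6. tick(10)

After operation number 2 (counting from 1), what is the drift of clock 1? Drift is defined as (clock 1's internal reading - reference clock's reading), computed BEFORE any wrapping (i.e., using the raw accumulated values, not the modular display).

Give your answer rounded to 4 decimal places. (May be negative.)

Answer: 0.6000

Derivation:
After op 1 tick(4): ref=4.0000 raw=[3.2000 4.4000]
After op 2 tick(2): ref=6.0000 raw=[4.8000 6.6000]
Drift of clock 1 after op 2: 6.6000 - 6.0000 = 0.6000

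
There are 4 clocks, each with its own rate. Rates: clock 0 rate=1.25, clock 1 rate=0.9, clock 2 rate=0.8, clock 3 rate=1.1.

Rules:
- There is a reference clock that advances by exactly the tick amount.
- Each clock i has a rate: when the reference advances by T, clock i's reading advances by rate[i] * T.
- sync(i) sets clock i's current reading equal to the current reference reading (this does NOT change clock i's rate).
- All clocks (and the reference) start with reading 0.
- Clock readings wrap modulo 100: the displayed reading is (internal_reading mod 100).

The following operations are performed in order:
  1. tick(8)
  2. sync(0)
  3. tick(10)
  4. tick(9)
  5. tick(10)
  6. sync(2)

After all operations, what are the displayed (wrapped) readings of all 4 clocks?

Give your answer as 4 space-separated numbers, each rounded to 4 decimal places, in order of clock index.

Answer: 44.2500 33.3000 37.0000 40.7000

Derivation:
After op 1 tick(8): ref=8.0000 raw=[10.0000 7.2000 6.4000 8.8000]
After op 2 sync(0): ref=8.0000 raw=[8.0000 7.2000 6.4000 8.8000]
After op 3 tick(10): ref=18.0000 raw=[20.5000 16.2000 14.4000 19.8000]
After op 4 tick(9): ref=27.0000 raw=[31.7500 24.3000 21.6000 29.7000]
After op 5 tick(10): ref=37.0000 raw=[44.2500 33.3000 29.6000 40.7000]
After op 6 sync(2): ref=37.0000 raw=[44.2500 33.3000 37.0000 40.7000]
Wrap final raw readings (mod 100): 44.2500 mod 100 = 44.2500; 33.3000 mod 100 = 33.3000; 37.0000 mod 100 = 37.0000; 40.7000 mod 100 = 40.7000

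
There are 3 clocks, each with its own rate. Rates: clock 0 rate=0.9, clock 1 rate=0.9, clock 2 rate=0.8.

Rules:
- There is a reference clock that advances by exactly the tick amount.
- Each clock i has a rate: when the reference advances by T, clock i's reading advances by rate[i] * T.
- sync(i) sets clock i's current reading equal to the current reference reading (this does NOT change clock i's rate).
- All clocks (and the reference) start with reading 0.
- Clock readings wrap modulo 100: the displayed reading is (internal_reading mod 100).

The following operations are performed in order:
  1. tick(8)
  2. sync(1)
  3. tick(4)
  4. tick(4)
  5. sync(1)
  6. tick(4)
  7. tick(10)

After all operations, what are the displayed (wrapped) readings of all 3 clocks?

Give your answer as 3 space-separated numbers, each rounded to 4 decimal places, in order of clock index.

Answer: 27.0000 28.6000 24.0000

Derivation:
After op 1 tick(8): ref=8.0000 raw=[7.2000 7.2000 6.4000]
After op 2 sync(1): ref=8.0000 raw=[7.2000 8.0000 6.4000]
After op 3 tick(4): ref=12.0000 raw=[10.8000 11.6000 9.6000]
After op 4 tick(4): ref=16.0000 raw=[14.4000 15.2000 12.8000]
After op 5 sync(1): ref=16.0000 raw=[14.4000 16.0000 12.8000]
After op 6 tick(4): ref=20.0000 raw=[18.0000 19.6000 16.0000]
After op 7 tick(10): ref=30.0000 raw=[27.0000 28.6000 24.0000]
Wrap final raw readings (mod 100): 27.0000 mod 100 = 27.0000; 28.6000 mod 100 = 28.6000; 24.0000 mod 100 = 24.0000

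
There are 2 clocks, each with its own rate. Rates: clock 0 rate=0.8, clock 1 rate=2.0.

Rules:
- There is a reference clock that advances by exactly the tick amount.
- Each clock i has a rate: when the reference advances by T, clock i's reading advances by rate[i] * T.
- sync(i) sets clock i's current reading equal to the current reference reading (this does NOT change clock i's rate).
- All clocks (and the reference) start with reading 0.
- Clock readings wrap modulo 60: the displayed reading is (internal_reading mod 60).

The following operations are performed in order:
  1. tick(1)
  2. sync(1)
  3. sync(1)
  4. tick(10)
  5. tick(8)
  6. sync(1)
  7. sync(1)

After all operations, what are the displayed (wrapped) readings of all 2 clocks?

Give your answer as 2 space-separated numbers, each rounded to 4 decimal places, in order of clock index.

Answer: 15.2000 19.0000

Derivation:
After op 1 tick(1): ref=1.0000 raw=[0.8000 2.0000]
After op 2 sync(1): ref=1.0000 raw=[0.8000 1.0000]
After op 3 sync(1): ref=1.0000 raw=[0.8000 1.0000]
After op 4 tick(10): ref=11.0000 raw=[8.8000 21.0000]
After op 5 tick(8): ref=19.0000 raw=[15.2000 37.0000]
After op 6 sync(1): ref=19.0000 raw=[15.2000 19.0000]
After op 7 sync(1): ref=19.0000 raw=[15.2000 19.0000]
Wrap final raw readings (mod 60): 15.2000 mod 60 = 15.2000; 19.0000 mod 60 = 19.0000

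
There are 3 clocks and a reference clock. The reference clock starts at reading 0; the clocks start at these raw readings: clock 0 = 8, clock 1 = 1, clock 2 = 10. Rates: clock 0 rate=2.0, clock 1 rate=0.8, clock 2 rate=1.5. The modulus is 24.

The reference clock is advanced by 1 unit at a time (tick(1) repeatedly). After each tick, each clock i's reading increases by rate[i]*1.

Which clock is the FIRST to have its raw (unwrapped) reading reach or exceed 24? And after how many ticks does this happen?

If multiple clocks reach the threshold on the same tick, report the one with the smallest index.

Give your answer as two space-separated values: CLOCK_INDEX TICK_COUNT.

Answer: 0 8

Derivation:
clock 0: start=8, rate=2.0, needs 24-8 = 16; ticks = ceil(16/2.0) = ceil(8.0000) = 8; reading at tick 8 = 8 + 2.0*8 = 24.0000
clock 1: start=1, rate=0.8, needs 24-1 = 23; ticks = ceil(23/0.8) = ceil(28.7500) = 29; reading at tick 29 = 1 + 0.8*29 = 24.2000
clock 2: start=10, rate=1.5, needs 24-10 = 14; ticks = ceil(14/1.5) = ceil(9.3333) = 10; reading at tick 10 = 10 + 1.5*10 = 25.0000
Minimum tick count = 8; winners = [0]; smallest index = 0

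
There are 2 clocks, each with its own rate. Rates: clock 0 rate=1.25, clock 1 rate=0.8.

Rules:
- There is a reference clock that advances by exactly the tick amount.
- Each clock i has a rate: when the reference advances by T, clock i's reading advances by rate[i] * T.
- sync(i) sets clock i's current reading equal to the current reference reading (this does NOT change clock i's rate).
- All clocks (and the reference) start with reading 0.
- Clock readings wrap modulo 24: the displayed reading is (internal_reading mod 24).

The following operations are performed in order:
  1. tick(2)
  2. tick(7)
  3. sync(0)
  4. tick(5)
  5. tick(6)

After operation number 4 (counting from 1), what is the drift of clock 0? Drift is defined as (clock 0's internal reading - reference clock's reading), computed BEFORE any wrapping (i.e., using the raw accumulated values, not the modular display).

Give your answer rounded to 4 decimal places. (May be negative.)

Answer: 1.2500

Derivation:
After op 1 tick(2): ref=2.0000 raw=[2.5000 1.6000]
After op 2 tick(7): ref=9.0000 raw=[11.2500 7.2000]
After op 3 sync(0): ref=9.0000 raw=[9.0000 7.2000]
After op 4 tick(5): ref=14.0000 raw=[15.2500 11.2000]
Drift of clock 0 after op 4: 15.2500 - 14.0000 = 1.2500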